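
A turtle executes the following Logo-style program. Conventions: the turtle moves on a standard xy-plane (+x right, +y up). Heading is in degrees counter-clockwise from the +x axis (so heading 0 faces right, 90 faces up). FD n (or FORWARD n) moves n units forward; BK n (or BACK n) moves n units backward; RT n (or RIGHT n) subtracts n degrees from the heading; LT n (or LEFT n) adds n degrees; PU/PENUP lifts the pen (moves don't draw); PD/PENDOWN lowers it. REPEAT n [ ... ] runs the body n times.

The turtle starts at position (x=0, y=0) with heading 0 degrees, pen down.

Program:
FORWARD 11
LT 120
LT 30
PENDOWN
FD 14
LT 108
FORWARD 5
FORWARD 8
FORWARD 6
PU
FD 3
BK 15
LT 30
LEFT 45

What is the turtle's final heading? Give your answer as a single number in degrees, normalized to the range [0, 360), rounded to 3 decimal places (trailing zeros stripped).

Executing turtle program step by step:
Start: pos=(0,0), heading=0, pen down
FD 11: (0,0) -> (11,0) [heading=0, draw]
LT 120: heading 0 -> 120
LT 30: heading 120 -> 150
PD: pen down
FD 14: (11,0) -> (-1.124,7) [heading=150, draw]
LT 108: heading 150 -> 258
FD 5: (-1.124,7) -> (-2.164,2.109) [heading=258, draw]
FD 8: (-2.164,2.109) -> (-3.827,-5.716) [heading=258, draw]
FD 6: (-3.827,-5.716) -> (-5.075,-11.585) [heading=258, draw]
PU: pen up
FD 3: (-5.075,-11.585) -> (-5.698,-14.519) [heading=258, move]
BK 15: (-5.698,-14.519) -> (-2.58,0.153) [heading=258, move]
LT 30: heading 258 -> 288
LT 45: heading 288 -> 333
Final: pos=(-2.58,0.153), heading=333, 5 segment(s) drawn

Answer: 333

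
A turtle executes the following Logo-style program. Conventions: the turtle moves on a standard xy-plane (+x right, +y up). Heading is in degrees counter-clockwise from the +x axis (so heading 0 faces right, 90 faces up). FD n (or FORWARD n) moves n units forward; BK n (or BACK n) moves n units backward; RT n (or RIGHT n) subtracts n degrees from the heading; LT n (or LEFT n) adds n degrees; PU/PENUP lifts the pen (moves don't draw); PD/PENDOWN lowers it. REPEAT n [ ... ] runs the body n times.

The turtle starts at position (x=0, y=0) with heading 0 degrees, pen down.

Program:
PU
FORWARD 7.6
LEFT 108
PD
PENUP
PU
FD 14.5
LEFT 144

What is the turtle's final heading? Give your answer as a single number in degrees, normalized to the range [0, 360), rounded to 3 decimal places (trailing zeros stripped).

Answer: 252

Derivation:
Executing turtle program step by step:
Start: pos=(0,0), heading=0, pen down
PU: pen up
FD 7.6: (0,0) -> (7.6,0) [heading=0, move]
LT 108: heading 0 -> 108
PD: pen down
PU: pen up
PU: pen up
FD 14.5: (7.6,0) -> (3.119,13.79) [heading=108, move]
LT 144: heading 108 -> 252
Final: pos=(3.119,13.79), heading=252, 0 segment(s) drawn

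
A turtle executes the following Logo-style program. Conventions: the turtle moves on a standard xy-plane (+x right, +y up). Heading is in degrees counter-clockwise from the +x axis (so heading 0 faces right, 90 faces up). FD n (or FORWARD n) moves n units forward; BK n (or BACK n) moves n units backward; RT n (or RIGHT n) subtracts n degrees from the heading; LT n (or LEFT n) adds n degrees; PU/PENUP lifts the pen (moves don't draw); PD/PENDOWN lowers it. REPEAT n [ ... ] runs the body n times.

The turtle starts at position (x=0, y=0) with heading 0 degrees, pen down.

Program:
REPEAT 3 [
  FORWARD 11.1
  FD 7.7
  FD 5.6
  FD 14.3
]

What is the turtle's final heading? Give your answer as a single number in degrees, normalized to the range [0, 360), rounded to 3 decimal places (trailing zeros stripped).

Executing turtle program step by step:
Start: pos=(0,0), heading=0, pen down
REPEAT 3 [
  -- iteration 1/3 --
  FD 11.1: (0,0) -> (11.1,0) [heading=0, draw]
  FD 7.7: (11.1,0) -> (18.8,0) [heading=0, draw]
  FD 5.6: (18.8,0) -> (24.4,0) [heading=0, draw]
  FD 14.3: (24.4,0) -> (38.7,0) [heading=0, draw]
  -- iteration 2/3 --
  FD 11.1: (38.7,0) -> (49.8,0) [heading=0, draw]
  FD 7.7: (49.8,0) -> (57.5,0) [heading=0, draw]
  FD 5.6: (57.5,0) -> (63.1,0) [heading=0, draw]
  FD 14.3: (63.1,0) -> (77.4,0) [heading=0, draw]
  -- iteration 3/3 --
  FD 11.1: (77.4,0) -> (88.5,0) [heading=0, draw]
  FD 7.7: (88.5,0) -> (96.2,0) [heading=0, draw]
  FD 5.6: (96.2,0) -> (101.8,0) [heading=0, draw]
  FD 14.3: (101.8,0) -> (116.1,0) [heading=0, draw]
]
Final: pos=(116.1,0), heading=0, 12 segment(s) drawn

Answer: 0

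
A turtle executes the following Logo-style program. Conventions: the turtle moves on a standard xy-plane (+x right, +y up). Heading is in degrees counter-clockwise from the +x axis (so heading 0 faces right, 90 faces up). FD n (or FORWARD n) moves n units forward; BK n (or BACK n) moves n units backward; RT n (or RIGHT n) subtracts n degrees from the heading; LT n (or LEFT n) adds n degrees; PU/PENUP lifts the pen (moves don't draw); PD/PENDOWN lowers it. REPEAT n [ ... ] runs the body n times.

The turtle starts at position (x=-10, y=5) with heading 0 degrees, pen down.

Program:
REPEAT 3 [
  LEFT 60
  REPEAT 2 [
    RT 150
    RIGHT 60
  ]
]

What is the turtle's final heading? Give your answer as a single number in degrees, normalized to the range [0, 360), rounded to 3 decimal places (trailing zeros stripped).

Executing turtle program step by step:
Start: pos=(-10,5), heading=0, pen down
REPEAT 3 [
  -- iteration 1/3 --
  LT 60: heading 0 -> 60
  REPEAT 2 [
    -- iteration 1/2 --
    RT 150: heading 60 -> 270
    RT 60: heading 270 -> 210
    -- iteration 2/2 --
    RT 150: heading 210 -> 60
    RT 60: heading 60 -> 0
  ]
  -- iteration 2/3 --
  LT 60: heading 0 -> 60
  REPEAT 2 [
    -- iteration 1/2 --
    RT 150: heading 60 -> 270
    RT 60: heading 270 -> 210
    -- iteration 2/2 --
    RT 150: heading 210 -> 60
    RT 60: heading 60 -> 0
  ]
  -- iteration 3/3 --
  LT 60: heading 0 -> 60
  REPEAT 2 [
    -- iteration 1/2 --
    RT 150: heading 60 -> 270
    RT 60: heading 270 -> 210
    -- iteration 2/2 --
    RT 150: heading 210 -> 60
    RT 60: heading 60 -> 0
  ]
]
Final: pos=(-10,5), heading=0, 0 segment(s) drawn

Answer: 0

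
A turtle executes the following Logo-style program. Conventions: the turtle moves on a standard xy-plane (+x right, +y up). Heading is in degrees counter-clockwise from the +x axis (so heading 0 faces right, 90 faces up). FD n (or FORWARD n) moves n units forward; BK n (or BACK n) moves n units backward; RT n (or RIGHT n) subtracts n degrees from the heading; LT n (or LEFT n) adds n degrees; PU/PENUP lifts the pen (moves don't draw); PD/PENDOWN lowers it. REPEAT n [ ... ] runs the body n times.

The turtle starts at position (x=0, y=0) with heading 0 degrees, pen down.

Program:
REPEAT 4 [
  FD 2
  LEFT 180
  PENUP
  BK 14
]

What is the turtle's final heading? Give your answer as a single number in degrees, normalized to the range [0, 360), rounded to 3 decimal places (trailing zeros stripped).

Executing turtle program step by step:
Start: pos=(0,0), heading=0, pen down
REPEAT 4 [
  -- iteration 1/4 --
  FD 2: (0,0) -> (2,0) [heading=0, draw]
  LT 180: heading 0 -> 180
  PU: pen up
  BK 14: (2,0) -> (16,0) [heading=180, move]
  -- iteration 2/4 --
  FD 2: (16,0) -> (14,0) [heading=180, move]
  LT 180: heading 180 -> 0
  PU: pen up
  BK 14: (14,0) -> (0,0) [heading=0, move]
  -- iteration 3/4 --
  FD 2: (0,0) -> (2,0) [heading=0, move]
  LT 180: heading 0 -> 180
  PU: pen up
  BK 14: (2,0) -> (16,0) [heading=180, move]
  -- iteration 4/4 --
  FD 2: (16,0) -> (14,0) [heading=180, move]
  LT 180: heading 180 -> 0
  PU: pen up
  BK 14: (14,0) -> (0,0) [heading=0, move]
]
Final: pos=(0,0), heading=0, 1 segment(s) drawn

Answer: 0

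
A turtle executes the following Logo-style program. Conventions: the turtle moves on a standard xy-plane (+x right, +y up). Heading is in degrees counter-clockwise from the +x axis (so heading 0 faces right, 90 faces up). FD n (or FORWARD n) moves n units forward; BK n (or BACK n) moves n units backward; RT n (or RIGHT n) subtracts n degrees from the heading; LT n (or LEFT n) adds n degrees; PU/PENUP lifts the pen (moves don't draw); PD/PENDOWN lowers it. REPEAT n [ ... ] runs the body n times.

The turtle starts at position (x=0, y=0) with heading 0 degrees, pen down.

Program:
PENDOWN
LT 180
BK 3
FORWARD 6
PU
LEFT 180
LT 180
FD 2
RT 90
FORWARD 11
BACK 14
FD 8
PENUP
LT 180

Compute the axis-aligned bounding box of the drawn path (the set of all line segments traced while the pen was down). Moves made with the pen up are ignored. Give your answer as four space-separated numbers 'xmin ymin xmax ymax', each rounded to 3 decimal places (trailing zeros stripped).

Answer: -3 0 3 0

Derivation:
Executing turtle program step by step:
Start: pos=(0,0), heading=0, pen down
PD: pen down
LT 180: heading 0 -> 180
BK 3: (0,0) -> (3,0) [heading=180, draw]
FD 6: (3,0) -> (-3,0) [heading=180, draw]
PU: pen up
LT 180: heading 180 -> 0
LT 180: heading 0 -> 180
FD 2: (-3,0) -> (-5,0) [heading=180, move]
RT 90: heading 180 -> 90
FD 11: (-5,0) -> (-5,11) [heading=90, move]
BK 14: (-5,11) -> (-5,-3) [heading=90, move]
FD 8: (-5,-3) -> (-5,5) [heading=90, move]
PU: pen up
LT 180: heading 90 -> 270
Final: pos=(-5,5), heading=270, 2 segment(s) drawn

Segment endpoints: x in {-3, 0, 3}, y in {0, 0, 0}
xmin=-3, ymin=0, xmax=3, ymax=0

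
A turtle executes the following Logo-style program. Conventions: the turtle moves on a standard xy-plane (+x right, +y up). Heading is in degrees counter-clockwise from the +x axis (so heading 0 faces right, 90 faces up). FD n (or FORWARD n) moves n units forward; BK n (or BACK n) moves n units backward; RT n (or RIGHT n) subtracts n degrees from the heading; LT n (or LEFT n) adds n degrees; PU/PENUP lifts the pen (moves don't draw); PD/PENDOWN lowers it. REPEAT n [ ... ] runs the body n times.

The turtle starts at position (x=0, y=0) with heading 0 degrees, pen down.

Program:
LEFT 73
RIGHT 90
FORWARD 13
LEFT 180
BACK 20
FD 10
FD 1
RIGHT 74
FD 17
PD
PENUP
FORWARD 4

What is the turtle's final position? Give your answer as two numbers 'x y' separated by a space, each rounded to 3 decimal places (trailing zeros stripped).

Answer: 21.405 14.565

Derivation:
Executing turtle program step by step:
Start: pos=(0,0), heading=0, pen down
LT 73: heading 0 -> 73
RT 90: heading 73 -> 343
FD 13: (0,0) -> (12.432,-3.801) [heading=343, draw]
LT 180: heading 343 -> 163
BK 20: (12.432,-3.801) -> (31.558,-9.648) [heading=163, draw]
FD 10: (31.558,-9.648) -> (21.995,-6.725) [heading=163, draw]
FD 1: (21.995,-6.725) -> (21.039,-6.432) [heading=163, draw]
RT 74: heading 163 -> 89
FD 17: (21.039,-6.432) -> (21.335,10.565) [heading=89, draw]
PD: pen down
PU: pen up
FD 4: (21.335,10.565) -> (21.405,14.565) [heading=89, move]
Final: pos=(21.405,14.565), heading=89, 5 segment(s) drawn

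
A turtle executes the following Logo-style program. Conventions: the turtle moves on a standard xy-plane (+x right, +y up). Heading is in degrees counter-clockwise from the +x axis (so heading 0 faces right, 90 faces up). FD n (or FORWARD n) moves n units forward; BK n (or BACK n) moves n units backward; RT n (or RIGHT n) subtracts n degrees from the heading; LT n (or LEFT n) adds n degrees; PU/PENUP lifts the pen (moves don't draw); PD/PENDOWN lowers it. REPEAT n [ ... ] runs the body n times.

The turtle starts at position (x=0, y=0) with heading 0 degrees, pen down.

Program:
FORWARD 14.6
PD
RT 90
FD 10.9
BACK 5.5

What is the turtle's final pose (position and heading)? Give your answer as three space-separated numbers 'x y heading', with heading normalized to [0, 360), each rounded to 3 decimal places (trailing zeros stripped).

Answer: 14.6 -5.4 270

Derivation:
Executing turtle program step by step:
Start: pos=(0,0), heading=0, pen down
FD 14.6: (0,0) -> (14.6,0) [heading=0, draw]
PD: pen down
RT 90: heading 0 -> 270
FD 10.9: (14.6,0) -> (14.6,-10.9) [heading=270, draw]
BK 5.5: (14.6,-10.9) -> (14.6,-5.4) [heading=270, draw]
Final: pos=(14.6,-5.4), heading=270, 3 segment(s) drawn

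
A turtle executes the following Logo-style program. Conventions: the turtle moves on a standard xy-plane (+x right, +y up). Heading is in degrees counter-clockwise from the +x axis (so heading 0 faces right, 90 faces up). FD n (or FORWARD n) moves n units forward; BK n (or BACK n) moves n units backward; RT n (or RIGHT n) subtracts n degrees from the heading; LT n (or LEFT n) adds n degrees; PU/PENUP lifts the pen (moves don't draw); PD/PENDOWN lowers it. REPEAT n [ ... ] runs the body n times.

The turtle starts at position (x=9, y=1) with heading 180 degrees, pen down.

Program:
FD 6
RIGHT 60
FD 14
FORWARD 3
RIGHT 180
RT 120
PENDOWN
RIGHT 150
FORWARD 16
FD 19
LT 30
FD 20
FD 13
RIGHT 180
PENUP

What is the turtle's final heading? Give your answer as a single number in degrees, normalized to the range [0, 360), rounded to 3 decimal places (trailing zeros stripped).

Executing turtle program step by step:
Start: pos=(9,1), heading=180, pen down
FD 6: (9,1) -> (3,1) [heading=180, draw]
RT 60: heading 180 -> 120
FD 14: (3,1) -> (-4,13.124) [heading=120, draw]
FD 3: (-4,13.124) -> (-5.5,15.722) [heading=120, draw]
RT 180: heading 120 -> 300
RT 120: heading 300 -> 180
PD: pen down
RT 150: heading 180 -> 30
FD 16: (-5.5,15.722) -> (8.356,23.722) [heading=30, draw]
FD 19: (8.356,23.722) -> (24.811,33.222) [heading=30, draw]
LT 30: heading 30 -> 60
FD 20: (24.811,33.222) -> (34.811,50.543) [heading=60, draw]
FD 13: (34.811,50.543) -> (41.311,61.801) [heading=60, draw]
RT 180: heading 60 -> 240
PU: pen up
Final: pos=(41.311,61.801), heading=240, 7 segment(s) drawn

Answer: 240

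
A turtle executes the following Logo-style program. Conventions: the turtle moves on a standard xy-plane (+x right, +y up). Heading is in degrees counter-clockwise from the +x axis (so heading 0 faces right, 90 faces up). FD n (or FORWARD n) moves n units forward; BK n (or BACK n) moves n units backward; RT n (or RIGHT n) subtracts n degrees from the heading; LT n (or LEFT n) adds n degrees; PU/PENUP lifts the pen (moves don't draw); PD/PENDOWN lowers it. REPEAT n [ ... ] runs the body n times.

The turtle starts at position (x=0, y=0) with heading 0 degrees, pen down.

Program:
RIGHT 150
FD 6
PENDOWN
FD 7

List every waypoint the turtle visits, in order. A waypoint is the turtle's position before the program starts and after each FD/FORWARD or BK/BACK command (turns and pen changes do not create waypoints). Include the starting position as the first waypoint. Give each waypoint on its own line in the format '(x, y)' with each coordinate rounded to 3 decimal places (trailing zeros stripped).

Answer: (0, 0)
(-5.196, -3)
(-11.258, -6.5)

Derivation:
Executing turtle program step by step:
Start: pos=(0,0), heading=0, pen down
RT 150: heading 0 -> 210
FD 6: (0,0) -> (-5.196,-3) [heading=210, draw]
PD: pen down
FD 7: (-5.196,-3) -> (-11.258,-6.5) [heading=210, draw]
Final: pos=(-11.258,-6.5), heading=210, 2 segment(s) drawn
Waypoints (3 total):
(0, 0)
(-5.196, -3)
(-11.258, -6.5)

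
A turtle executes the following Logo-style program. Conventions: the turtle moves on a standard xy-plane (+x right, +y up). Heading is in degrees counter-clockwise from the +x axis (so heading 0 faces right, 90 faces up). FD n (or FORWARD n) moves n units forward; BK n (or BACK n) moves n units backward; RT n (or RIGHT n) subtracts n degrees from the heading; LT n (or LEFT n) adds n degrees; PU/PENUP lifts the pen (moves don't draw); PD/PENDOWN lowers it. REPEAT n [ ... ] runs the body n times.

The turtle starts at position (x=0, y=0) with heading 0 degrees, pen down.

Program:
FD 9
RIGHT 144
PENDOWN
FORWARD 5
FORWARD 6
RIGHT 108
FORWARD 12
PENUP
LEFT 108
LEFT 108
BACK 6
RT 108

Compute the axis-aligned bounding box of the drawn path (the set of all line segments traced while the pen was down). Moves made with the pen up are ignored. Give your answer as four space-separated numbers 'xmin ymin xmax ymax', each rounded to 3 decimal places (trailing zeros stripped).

Answer: -3.607 -6.466 9 4.947

Derivation:
Executing turtle program step by step:
Start: pos=(0,0), heading=0, pen down
FD 9: (0,0) -> (9,0) [heading=0, draw]
RT 144: heading 0 -> 216
PD: pen down
FD 5: (9,0) -> (4.955,-2.939) [heading=216, draw]
FD 6: (4.955,-2.939) -> (0.101,-6.466) [heading=216, draw]
RT 108: heading 216 -> 108
FD 12: (0.101,-6.466) -> (-3.607,4.947) [heading=108, draw]
PU: pen up
LT 108: heading 108 -> 216
LT 108: heading 216 -> 324
BK 6: (-3.607,4.947) -> (-8.461,8.474) [heading=324, move]
RT 108: heading 324 -> 216
Final: pos=(-8.461,8.474), heading=216, 4 segment(s) drawn

Segment endpoints: x in {-3.607, 0, 0.101, 4.955, 9}, y in {-6.466, -2.939, 0, 4.947}
xmin=-3.607, ymin=-6.466, xmax=9, ymax=4.947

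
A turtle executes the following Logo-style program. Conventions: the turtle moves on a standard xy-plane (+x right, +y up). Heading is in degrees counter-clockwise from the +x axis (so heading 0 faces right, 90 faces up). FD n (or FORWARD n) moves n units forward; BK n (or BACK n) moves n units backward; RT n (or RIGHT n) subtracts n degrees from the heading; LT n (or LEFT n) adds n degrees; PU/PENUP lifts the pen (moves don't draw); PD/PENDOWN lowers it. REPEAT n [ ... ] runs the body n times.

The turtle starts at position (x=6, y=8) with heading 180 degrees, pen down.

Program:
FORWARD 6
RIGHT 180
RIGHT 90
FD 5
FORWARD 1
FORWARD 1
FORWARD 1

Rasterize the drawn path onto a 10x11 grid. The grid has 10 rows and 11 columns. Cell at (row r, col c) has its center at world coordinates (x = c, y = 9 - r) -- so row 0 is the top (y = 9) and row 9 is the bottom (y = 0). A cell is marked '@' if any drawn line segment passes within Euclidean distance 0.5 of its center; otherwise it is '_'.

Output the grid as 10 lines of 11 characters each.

Segment 0: (6,8) -> (0,8)
Segment 1: (0,8) -> (0,3)
Segment 2: (0,3) -> (0,2)
Segment 3: (0,2) -> (0,1)
Segment 4: (0,1) -> (0,0)

Answer: ___________
@@@@@@@____
@__________
@__________
@__________
@__________
@__________
@__________
@__________
@__________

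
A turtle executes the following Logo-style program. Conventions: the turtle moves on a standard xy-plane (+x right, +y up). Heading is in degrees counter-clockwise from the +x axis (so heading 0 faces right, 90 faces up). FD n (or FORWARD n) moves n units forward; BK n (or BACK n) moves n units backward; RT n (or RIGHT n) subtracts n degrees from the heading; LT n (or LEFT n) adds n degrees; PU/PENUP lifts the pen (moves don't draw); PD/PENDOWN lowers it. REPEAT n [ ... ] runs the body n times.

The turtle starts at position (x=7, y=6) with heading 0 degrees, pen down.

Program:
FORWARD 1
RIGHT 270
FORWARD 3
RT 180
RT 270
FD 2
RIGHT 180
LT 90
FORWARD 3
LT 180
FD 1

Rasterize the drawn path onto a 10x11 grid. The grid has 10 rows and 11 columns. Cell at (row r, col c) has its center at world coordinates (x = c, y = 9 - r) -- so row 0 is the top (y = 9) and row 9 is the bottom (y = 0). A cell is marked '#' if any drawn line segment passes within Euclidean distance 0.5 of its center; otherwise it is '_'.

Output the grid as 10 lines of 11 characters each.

Answer: ________###
________#_#
________#_#
_______##_#
___________
___________
___________
___________
___________
___________

Derivation:
Segment 0: (7,6) -> (8,6)
Segment 1: (8,6) -> (8,9)
Segment 2: (8,9) -> (10,9)
Segment 3: (10,9) -> (10,6)
Segment 4: (10,6) -> (10,7)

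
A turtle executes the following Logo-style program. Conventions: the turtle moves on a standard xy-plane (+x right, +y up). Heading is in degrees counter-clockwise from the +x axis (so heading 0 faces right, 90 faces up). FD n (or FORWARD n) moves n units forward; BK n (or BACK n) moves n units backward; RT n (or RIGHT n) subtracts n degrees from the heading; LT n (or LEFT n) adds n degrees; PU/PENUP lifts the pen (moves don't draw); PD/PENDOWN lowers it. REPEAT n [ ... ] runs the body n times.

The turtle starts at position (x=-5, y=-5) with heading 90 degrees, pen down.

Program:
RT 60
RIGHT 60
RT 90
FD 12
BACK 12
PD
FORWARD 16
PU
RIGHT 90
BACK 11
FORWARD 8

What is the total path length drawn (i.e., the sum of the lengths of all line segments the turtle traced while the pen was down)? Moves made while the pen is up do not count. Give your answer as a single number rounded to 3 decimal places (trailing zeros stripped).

Answer: 40

Derivation:
Executing turtle program step by step:
Start: pos=(-5,-5), heading=90, pen down
RT 60: heading 90 -> 30
RT 60: heading 30 -> 330
RT 90: heading 330 -> 240
FD 12: (-5,-5) -> (-11,-15.392) [heading=240, draw]
BK 12: (-11,-15.392) -> (-5,-5) [heading=240, draw]
PD: pen down
FD 16: (-5,-5) -> (-13,-18.856) [heading=240, draw]
PU: pen up
RT 90: heading 240 -> 150
BK 11: (-13,-18.856) -> (-3.474,-24.356) [heading=150, move]
FD 8: (-3.474,-24.356) -> (-10.402,-20.356) [heading=150, move]
Final: pos=(-10.402,-20.356), heading=150, 3 segment(s) drawn

Segment lengths:
  seg 1: (-5,-5) -> (-11,-15.392), length = 12
  seg 2: (-11,-15.392) -> (-5,-5), length = 12
  seg 3: (-5,-5) -> (-13,-18.856), length = 16
Total = 40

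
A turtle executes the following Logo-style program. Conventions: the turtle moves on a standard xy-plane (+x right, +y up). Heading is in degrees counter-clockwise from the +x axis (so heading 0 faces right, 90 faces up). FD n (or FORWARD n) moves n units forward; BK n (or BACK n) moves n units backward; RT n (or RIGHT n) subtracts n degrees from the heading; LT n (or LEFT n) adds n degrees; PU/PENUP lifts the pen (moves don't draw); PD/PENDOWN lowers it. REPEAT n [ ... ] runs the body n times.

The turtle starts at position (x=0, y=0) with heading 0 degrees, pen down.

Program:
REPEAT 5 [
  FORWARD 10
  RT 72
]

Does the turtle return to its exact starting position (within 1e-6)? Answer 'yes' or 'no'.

Answer: yes

Derivation:
Executing turtle program step by step:
Start: pos=(0,0), heading=0, pen down
REPEAT 5 [
  -- iteration 1/5 --
  FD 10: (0,0) -> (10,0) [heading=0, draw]
  RT 72: heading 0 -> 288
  -- iteration 2/5 --
  FD 10: (10,0) -> (13.09,-9.511) [heading=288, draw]
  RT 72: heading 288 -> 216
  -- iteration 3/5 --
  FD 10: (13.09,-9.511) -> (5,-15.388) [heading=216, draw]
  RT 72: heading 216 -> 144
  -- iteration 4/5 --
  FD 10: (5,-15.388) -> (-3.09,-9.511) [heading=144, draw]
  RT 72: heading 144 -> 72
  -- iteration 5/5 --
  FD 10: (-3.09,-9.511) -> (0,0) [heading=72, draw]
  RT 72: heading 72 -> 0
]
Final: pos=(0,0), heading=0, 5 segment(s) drawn

Start position: (0, 0)
Final position: (0, 0)
Distance = 0; < 1e-6 -> CLOSED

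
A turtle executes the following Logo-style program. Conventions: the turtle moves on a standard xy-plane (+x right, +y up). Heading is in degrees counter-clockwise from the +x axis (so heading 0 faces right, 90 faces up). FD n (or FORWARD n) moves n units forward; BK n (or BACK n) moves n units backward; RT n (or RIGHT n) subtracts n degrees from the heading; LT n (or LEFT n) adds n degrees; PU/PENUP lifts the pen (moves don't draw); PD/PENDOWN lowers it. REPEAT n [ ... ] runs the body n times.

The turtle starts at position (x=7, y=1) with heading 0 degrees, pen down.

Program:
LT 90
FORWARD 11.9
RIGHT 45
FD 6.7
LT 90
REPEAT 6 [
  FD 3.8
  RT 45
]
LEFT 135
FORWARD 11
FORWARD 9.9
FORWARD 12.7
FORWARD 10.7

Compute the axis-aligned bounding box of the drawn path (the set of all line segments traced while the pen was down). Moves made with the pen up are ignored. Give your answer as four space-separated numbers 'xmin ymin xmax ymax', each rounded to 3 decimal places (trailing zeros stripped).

Answer: 7 1 62.525 26.812

Derivation:
Executing turtle program step by step:
Start: pos=(7,1), heading=0, pen down
LT 90: heading 0 -> 90
FD 11.9: (7,1) -> (7,12.9) [heading=90, draw]
RT 45: heading 90 -> 45
FD 6.7: (7,12.9) -> (11.738,17.638) [heading=45, draw]
LT 90: heading 45 -> 135
REPEAT 6 [
  -- iteration 1/6 --
  FD 3.8: (11.738,17.638) -> (9.051,20.325) [heading=135, draw]
  RT 45: heading 135 -> 90
  -- iteration 2/6 --
  FD 3.8: (9.051,20.325) -> (9.051,24.125) [heading=90, draw]
  RT 45: heading 90 -> 45
  -- iteration 3/6 --
  FD 3.8: (9.051,24.125) -> (11.738,26.812) [heading=45, draw]
  RT 45: heading 45 -> 0
  -- iteration 4/6 --
  FD 3.8: (11.738,26.812) -> (15.538,26.812) [heading=0, draw]
  RT 45: heading 0 -> 315
  -- iteration 5/6 --
  FD 3.8: (15.538,26.812) -> (18.225,24.125) [heading=315, draw]
  RT 45: heading 315 -> 270
  -- iteration 6/6 --
  FD 3.8: (18.225,24.125) -> (18.225,20.325) [heading=270, draw]
  RT 45: heading 270 -> 225
]
LT 135: heading 225 -> 0
FD 11: (18.225,20.325) -> (29.225,20.325) [heading=0, draw]
FD 9.9: (29.225,20.325) -> (39.125,20.325) [heading=0, draw]
FD 12.7: (39.125,20.325) -> (51.825,20.325) [heading=0, draw]
FD 10.7: (51.825,20.325) -> (62.525,20.325) [heading=0, draw]
Final: pos=(62.525,20.325), heading=0, 12 segment(s) drawn

Segment endpoints: x in {7, 7, 9.051, 11.738, 15.538, 18.225, 29.225, 39.125, 51.825, 62.525}, y in {1, 12.9, 17.638, 20.325, 24.125, 26.812}
xmin=7, ymin=1, xmax=62.525, ymax=26.812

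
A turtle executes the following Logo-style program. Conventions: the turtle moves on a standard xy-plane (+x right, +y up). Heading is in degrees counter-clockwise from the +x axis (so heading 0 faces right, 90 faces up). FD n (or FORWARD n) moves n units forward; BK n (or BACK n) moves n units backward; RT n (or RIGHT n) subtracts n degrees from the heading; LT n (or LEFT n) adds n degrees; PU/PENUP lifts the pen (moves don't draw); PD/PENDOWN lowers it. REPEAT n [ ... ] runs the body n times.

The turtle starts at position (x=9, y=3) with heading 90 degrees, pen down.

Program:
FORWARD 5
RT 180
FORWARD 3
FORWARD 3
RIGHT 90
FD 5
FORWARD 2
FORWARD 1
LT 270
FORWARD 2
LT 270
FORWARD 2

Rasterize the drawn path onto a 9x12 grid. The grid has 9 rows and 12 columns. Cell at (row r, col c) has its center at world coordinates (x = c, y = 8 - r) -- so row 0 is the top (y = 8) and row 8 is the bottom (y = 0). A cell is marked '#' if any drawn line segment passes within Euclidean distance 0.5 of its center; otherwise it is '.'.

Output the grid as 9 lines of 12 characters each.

Segment 0: (9,3) -> (9,8)
Segment 1: (9,8) -> (9,5)
Segment 2: (9,5) -> (9,2)
Segment 3: (9,2) -> (4,2)
Segment 4: (4,2) -> (2,2)
Segment 5: (2,2) -> (1,2)
Segment 6: (1,2) -> (1,4)
Segment 7: (1,4) -> (3,4)

Answer: .........#..
.........#..
.........#..
.........#..
.###.....#..
.#.......#..
.#########..
............
............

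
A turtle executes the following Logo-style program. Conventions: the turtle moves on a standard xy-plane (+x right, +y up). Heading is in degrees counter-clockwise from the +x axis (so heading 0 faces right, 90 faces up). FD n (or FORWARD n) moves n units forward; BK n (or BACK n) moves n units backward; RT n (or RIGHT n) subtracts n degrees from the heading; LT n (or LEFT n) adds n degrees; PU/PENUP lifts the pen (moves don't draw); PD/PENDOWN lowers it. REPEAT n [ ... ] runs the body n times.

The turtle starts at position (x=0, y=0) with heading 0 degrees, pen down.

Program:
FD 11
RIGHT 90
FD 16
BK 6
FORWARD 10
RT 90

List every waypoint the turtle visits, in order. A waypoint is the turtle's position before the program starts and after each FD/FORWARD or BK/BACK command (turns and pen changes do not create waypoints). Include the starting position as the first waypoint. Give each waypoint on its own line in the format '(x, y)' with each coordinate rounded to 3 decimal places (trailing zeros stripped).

Executing turtle program step by step:
Start: pos=(0,0), heading=0, pen down
FD 11: (0,0) -> (11,0) [heading=0, draw]
RT 90: heading 0 -> 270
FD 16: (11,0) -> (11,-16) [heading=270, draw]
BK 6: (11,-16) -> (11,-10) [heading=270, draw]
FD 10: (11,-10) -> (11,-20) [heading=270, draw]
RT 90: heading 270 -> 180
Final: pos=(11,-20), heading=180, 4 segment(s) drawn
Waypoints (5 total):
(0, 0)
(11, 0)
(11, -16)
(11, -10)
(11, -20)

Answer: (0, 0)
(11, 0)
(11, -16)
(11, -10)
(11, -20)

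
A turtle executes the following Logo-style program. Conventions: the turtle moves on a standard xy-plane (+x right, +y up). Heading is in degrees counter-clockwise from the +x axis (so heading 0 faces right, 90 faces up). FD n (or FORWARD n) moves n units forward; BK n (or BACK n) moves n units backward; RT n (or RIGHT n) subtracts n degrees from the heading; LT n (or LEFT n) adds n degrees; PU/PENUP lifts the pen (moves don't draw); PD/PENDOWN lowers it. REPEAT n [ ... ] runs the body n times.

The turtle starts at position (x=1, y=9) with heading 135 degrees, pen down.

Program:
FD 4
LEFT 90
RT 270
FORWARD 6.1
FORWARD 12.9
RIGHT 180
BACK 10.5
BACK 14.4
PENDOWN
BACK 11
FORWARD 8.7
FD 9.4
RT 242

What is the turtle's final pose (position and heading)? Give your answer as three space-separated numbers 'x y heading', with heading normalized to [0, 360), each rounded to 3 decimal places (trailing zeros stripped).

Executing turtle program step by step:
Start: pos=(1,9), heading=135, pen down
FD 4: (1,9) -> (-1.828,11.828) [heading=135, draw]
LT 90: heading 135 -> 225
RT 270: heading 225 -> 315
FD 6.1: (-1.828,11.828) -> (2.485,7.515) [heading=315, draw]
FD 12.9: (2.485,7.515) -> (11.607,-1.607) [heading=315, draw]
RT 180: heading 315 -> 135
BK 10.5: (11.607,-1.607) -> (19.031,-9.031) [heading=135, draw]
BK 14.4: (19.031,-9.031) -> (29.214,-19.214) [heading=135, draw]
PD: pen down
BK 11: (29.214,-19.214) -> (36.992,-26.992) [heading=135, draw]
FD 8.7: (36.992,-26.992) -> (30.84,-20.84) [heading=135, draw]
FD 9.4: (30.84,-20.84) -> (24.193,-14.193) [heading=135, draw]
RT 242: heading 135 -> 253
Final: pos=(24.193,-14.193), heading=253, 8 segment(s) drawn

Answer: 24.193 -14.193 253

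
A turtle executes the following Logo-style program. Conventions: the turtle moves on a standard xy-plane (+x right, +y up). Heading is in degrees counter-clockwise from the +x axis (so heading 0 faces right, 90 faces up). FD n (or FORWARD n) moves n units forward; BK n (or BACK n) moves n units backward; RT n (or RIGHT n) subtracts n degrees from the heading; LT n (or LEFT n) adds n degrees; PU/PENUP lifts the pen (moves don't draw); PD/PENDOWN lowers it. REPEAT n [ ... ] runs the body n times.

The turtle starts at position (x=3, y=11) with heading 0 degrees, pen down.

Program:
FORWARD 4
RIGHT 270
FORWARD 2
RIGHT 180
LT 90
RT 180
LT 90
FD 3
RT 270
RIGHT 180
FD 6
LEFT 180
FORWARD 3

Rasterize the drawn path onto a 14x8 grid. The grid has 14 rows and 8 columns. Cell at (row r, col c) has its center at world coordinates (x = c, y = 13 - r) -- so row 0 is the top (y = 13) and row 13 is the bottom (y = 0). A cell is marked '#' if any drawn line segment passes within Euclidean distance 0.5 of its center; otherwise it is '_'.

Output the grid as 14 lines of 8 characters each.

Answer: _______#
_______#
___#####
_#######
________
________
________
________
________
________
________
________
________
________

Derivation:
Segment 0: (3,11) -> (7,11)
Segment 1: (7,11) -> (7,13)
Segment 2: (7,13) -> (7,10)
Segment 3: (7,10) -> (1,10)
Segment 4: (1,10) -> (4,10)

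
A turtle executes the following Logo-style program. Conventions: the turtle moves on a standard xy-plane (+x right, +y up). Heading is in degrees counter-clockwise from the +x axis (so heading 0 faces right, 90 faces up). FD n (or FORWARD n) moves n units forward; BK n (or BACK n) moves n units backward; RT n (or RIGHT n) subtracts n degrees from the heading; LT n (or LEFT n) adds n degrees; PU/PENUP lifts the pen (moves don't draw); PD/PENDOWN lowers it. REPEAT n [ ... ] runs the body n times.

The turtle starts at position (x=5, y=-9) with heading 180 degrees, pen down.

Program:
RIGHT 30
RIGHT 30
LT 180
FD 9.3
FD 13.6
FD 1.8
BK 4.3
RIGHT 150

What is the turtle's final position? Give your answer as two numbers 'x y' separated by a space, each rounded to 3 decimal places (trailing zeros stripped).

Executing turtle program step by step:
Start: pos=(5,-9), heading=180, pen down
RT 30: heading 180 -> 150
RT 30: heading 150 -> 120
LT 180: heading 120 -> 300
FD 9.3: (5,-9) -> (9.65,-17.054) [heading=300, draw]
FD 13.6: (9.65,-17.054) -> (16.45,-28.832) [heading=300, draw]
FD 1.8: (16.45,-28.832) -> (17.35,-30.391) [heading=300, draw]
BK 4.3: (17.35,-30.391) -> (15.2,-26.667) [heading=300, draw]
RT 150: heading 300 -> 150
Final: pos=(15.2,-26.667), heading=150, 4 segment(s) drawn

Answer: 15.2 -26.667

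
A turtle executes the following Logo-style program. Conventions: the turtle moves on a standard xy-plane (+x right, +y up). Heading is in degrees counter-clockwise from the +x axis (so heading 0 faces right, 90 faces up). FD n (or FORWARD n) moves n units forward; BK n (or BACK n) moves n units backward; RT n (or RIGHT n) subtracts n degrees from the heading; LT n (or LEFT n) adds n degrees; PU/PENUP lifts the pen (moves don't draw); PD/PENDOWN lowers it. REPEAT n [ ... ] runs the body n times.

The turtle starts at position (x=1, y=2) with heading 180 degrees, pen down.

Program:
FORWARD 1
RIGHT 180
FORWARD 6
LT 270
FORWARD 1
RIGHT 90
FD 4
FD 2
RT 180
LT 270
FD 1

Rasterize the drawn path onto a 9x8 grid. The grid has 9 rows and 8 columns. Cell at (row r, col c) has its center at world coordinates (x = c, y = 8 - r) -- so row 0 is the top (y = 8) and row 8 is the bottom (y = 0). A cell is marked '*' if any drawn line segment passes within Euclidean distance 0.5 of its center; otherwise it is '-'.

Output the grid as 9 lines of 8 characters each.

Answer: --------
--------
--------
--------
--------
--------
*******-
*******-
*-------

Derivation:
Segment 0: (1,2) -> (0,2)
Segment 1: (0,2) -> (6,2)
Segment 2: (6,2) -> (6,1)
Segment 3: (6,1) -> (2,1)
Segment 4: (2,1) -> (0,1)
Segment 5: (0,1) -> (-0,0)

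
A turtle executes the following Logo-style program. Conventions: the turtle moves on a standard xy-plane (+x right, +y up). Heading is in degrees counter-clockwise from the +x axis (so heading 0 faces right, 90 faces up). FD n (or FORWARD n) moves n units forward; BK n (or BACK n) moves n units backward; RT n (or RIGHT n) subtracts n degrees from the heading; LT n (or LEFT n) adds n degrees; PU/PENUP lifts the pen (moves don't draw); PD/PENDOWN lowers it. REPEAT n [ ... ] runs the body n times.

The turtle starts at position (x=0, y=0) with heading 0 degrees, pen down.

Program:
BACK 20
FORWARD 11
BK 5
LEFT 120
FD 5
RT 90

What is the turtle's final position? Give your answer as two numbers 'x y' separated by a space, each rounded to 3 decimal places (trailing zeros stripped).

Answer: -16.5 4.33

Derivation:
Executing turtle program step by step:
Start: pos=(0,0), heading=0, pen down
BK 20: (0,0) -> (-20,0) [heading=0, draw]
FD 11: (-20,0) -> (-9,0) [heading=0, draw]
BK 5: (-9,0) -> (-14,0) [heading=0, draw]
LT 120: heading 0 -> 120
FD 5: (-14,0) -> (-16.5,4.33) [heading=120, draw]
RT 90: heading 120 -> 30
Final: pos=(-16.5,4.33), heading=30, 4 segment(s) drawn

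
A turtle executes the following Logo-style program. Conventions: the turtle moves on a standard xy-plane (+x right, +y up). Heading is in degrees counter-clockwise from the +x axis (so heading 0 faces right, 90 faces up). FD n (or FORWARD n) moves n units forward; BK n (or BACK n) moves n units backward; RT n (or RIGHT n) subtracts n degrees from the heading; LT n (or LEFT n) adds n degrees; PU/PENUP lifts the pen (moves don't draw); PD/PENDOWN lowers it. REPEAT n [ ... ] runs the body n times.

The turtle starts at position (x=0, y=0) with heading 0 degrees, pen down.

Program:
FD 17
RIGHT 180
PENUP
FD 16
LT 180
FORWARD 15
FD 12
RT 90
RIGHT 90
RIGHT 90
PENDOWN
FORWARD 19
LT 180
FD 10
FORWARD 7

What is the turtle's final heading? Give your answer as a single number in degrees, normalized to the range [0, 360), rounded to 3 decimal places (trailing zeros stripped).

Executing turtle program step by step:
Start: pos=(0,0), heading=0, pen down
FD 17: (0,0) -> (17,0) [heading=0, draw]
RT 180: heading 0 -> 180
PU: pen up
FD 16: (17,0) -> (1,0) [heading=180, move]
LT 180: heading 180 -> 0
FD 15: (1,0) -> (16,0) [heading=0, move]
FD 12: (16,0) -> (28,0) [heading=0, move]
RT 90: heading 0 -> 270
RT 90: heading 270 -> 180
RT 90: heading 180 -> 90
PD: pen down
FD 19: (28,0) -> (28,19) [heading=90, draw]
LT 180: heading 90 -> 270
FD 10: (28,19) -> (28,9) [heading=270, draw]
FD 7: (28,9) -> (28,2) [heading=270, draw]
Final: pos=(28,2), heading=270, 4 segment(s) drawn

Answer: 270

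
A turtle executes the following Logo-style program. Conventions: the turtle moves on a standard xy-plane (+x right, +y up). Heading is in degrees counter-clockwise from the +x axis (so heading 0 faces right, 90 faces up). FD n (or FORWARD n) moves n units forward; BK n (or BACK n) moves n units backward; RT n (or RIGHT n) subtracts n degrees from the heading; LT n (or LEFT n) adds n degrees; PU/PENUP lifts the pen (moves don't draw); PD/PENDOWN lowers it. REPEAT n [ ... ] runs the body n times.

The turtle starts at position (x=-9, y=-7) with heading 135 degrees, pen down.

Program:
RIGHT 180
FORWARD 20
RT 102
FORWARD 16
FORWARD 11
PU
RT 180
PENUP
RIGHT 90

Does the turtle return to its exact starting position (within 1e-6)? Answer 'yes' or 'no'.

Answer: no

Derivation:
Executing turtle program step by step:
Start: pos=(-9,-7), heading=135, pen down
RT 180: heading 135 -> 315
FD 20: (-9,-7) -> (5.142,-21.142) [heading=315, draw]
RT 102: heading 315 -> 213
FD 16: (5.142,-21.142) -> (-8.277,-29.856) [heading=213, draw]
FD 11: (-8.277,-29.856) -> (-17.502,-35.847) [heading=213, draw]
PU: pen up
RT 180: heading 213 -> 33
PU: pen up
RT 90: heading 33 -> 303
Final: pos=(-17.502,-35.847), heading=303, 3 segment(s) drawn

Start position: (-9, -7)
Final position: (-17.502, -35.847)
Distance = 30.074; >= 1e-6 -> NOT closed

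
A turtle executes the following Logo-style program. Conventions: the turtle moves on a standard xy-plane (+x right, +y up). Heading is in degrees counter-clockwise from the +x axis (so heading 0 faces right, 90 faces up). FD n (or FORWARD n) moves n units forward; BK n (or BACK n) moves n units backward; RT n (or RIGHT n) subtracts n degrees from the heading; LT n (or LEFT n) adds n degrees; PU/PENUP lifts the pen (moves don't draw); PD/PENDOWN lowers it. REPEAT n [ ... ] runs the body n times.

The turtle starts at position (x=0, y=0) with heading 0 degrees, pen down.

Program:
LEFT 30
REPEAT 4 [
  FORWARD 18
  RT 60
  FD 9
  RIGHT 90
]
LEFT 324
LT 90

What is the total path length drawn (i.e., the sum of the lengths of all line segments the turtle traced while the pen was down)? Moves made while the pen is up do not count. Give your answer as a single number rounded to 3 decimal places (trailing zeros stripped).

Answer: 108

Derivation:
Executing turtle program step by step:
Start: pos=(0,0), heading=0, pen down
LT 30: heading 0 -> 30
REPEAT 4 [
  -- iteration 1/4 --
  FD 18: (0,0) -> (15.588,9) [heading=30, draw]
  RT 60: heading 30 -> 330
  FD 9: (15.588,9) -> (23.383,4.5) [heading=330, draw]
  RT 90: heading 330 -> 240
  -- iteration 2/4 --
  FD 18: (23.383,4.5) -> (14.383,-11.088) [heading=240, draw]
  RT 60: heading 240 -> 180
  FD 9: (14.383,-11.088) -> (5.383,-11.088) [heading=180, draw]
  RT 90: heading 180 -> 90
  -- iteration 3/4 --
  FD 18: (5.383,-11.088) -> (5.383,6.912) [heading=90, draw]
  RT 60: heading 90 -> 30
  FD 9: (5.383,6.912) -> (13.177,11.412) [heading=30, draw]
  RT 90: heading 30 -> 300
  -- iteration 4/4 --
  FD 18: (13.177,11.412) -> (22.177,-4.177) [heading=300, draw]
  RT 60: heading 300 -> 240
  FD 9: (22.177,-4.177) -> (17.677,-11.971) [heading=240, draw]
  RT 90: heading 240 -> 150
]
LT 324: heading 150 -> 114
LT 90: heading 114 -> 204
Final: pos=(17.677,-11.971), heading=204, 8 segment(s) drawn

Segment lengths:
  seg 1: (0,0) -> (15.588,9), length = 18
  seg 2: (15.588,9) -> (23.383,4.5), length = 9
  seg 3: (23.383,4.5) -> (14.383,-11.088), length = 18
  seg 4: (14.383,-11.088) -> (5.383,-11.088), length = 9
  seg 5: (5.383,-11.088) -> (5.383,6.912), length = 18
  seg 6: (5.383,6.912) -> (13.177,11.412), length = 9
  seg 7: (13.177,11.412) -> (22.177,-4.177), length = 18
  seg 8: (22.177,-4.177) -> (17.677,-11.971), length = 9
Total = 108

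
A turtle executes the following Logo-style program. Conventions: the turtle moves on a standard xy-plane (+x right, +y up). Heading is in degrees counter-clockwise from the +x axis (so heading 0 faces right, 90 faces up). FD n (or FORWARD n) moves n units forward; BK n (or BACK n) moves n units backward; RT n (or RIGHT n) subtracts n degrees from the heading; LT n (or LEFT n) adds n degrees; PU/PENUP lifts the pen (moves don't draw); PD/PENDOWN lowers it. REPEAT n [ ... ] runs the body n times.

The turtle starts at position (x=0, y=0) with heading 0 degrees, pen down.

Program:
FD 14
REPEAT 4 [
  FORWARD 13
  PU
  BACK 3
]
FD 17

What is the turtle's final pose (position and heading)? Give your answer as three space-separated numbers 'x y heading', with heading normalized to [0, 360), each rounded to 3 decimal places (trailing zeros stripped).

Answer: 71 0 0

Derivation:
Executing turtle program step by step:
Start: pos=(0,0), heading=0, pen down
FD 14: (0,0) -> (14,0) [heading=0, draw]
REPEAT 4 [
  -- iteration 1/4 --
  FD 13: (14,0) -> (27,0) [heading=0, draw]
  PU: pen up
  BK 3: (27,0) -> (24,0) [heading=0, move]
  -- iteration 2/4 --
  FD 13: (24,0) -> (37,0) [heading=0, move]
  PU: pen up
  BK 3: (37,0) -> (34,0) [heading=0, move]
  -- iteration 3/4 --
  FD 13: (34,0) -> (47,0) [heading=0, move]
  PU: pen up
  BK 3: (47,0) -> (44,0) [heading=0, move]
  -- iteration 4/4 --
  FD 13: (44,0) -> (57,0) [heading=0, move]
  PU: pen up
  BK 3: (57,0) -> (54,0) [heading=0, move]
]
FD 17: (54,0) -> (71,0) [heading=0, move]
Final: pos=(71,0), heading=0, 2 segment(s) drawn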